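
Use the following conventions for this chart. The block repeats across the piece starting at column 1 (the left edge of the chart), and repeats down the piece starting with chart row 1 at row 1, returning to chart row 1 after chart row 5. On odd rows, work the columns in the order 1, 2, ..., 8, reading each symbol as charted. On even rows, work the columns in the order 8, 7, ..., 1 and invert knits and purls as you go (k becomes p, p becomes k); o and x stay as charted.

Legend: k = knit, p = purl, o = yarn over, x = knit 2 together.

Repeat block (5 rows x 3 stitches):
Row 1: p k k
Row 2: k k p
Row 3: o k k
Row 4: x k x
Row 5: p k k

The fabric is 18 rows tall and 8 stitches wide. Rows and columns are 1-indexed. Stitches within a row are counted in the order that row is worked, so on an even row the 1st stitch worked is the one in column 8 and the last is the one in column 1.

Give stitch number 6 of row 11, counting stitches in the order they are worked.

== STITCH ==
k

Derivation:
Row 11 uses chart row ((11-1) mod 5)+1 = 1. Row 11 is odd, so RS.
Chart row 1 tiled across columns 1-8: p k k p k k p k
RS row: no reversal, no swap; stitch n worked = column n.
The 6th stitch worked is k.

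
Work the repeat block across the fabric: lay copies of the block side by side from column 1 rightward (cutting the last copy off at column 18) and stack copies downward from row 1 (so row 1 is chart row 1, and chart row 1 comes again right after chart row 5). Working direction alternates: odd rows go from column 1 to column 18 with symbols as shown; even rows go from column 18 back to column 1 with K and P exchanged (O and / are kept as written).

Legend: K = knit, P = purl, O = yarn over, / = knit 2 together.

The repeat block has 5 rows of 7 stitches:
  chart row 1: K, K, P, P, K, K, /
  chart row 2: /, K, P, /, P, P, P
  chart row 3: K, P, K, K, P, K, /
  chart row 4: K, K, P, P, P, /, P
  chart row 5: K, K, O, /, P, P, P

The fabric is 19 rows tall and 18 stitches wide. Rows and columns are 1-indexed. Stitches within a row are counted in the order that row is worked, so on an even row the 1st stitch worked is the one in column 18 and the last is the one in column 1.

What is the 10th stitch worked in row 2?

Result:
P

Derivation:
For row 2: chart row = ((2-1) mod 5) + 1 = 2; this is a WS (even) row.
Chart row 2 tiled across columns 1-18: / K P / P P P / K P / P P P / K P /
WS: work from column 18 back to column 1 (reverse the tiled row), swapping K<->P (O and / unchanged).
Row 2 as worked: / K P / K K K / K P / K K K / K P /
The 10th stitch worked is P.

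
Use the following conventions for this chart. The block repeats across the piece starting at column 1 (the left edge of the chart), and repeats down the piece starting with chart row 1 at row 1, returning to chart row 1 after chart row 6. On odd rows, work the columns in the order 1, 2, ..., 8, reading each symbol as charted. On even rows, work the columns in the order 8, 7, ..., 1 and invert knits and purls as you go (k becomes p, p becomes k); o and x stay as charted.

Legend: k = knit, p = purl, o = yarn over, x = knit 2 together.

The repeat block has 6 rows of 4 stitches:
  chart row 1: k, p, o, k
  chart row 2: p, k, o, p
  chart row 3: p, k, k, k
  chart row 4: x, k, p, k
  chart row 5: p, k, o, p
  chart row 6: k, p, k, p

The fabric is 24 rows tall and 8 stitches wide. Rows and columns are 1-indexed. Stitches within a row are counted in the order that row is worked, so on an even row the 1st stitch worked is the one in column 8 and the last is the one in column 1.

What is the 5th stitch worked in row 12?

For row 12: chart row = ((12-1) mod 6) + 1 = 6; this is a WS (even) row.
Chart row 6 tiled across columns 1-8: k p k p k p k p
WS: work from column 8 back to column 1 (reverse the tiled row), swapping k<->p (o and x unchanged).
Row 12 as worked: k p k p k p k p
Counting 5 along the worked row gives k.

Result:
k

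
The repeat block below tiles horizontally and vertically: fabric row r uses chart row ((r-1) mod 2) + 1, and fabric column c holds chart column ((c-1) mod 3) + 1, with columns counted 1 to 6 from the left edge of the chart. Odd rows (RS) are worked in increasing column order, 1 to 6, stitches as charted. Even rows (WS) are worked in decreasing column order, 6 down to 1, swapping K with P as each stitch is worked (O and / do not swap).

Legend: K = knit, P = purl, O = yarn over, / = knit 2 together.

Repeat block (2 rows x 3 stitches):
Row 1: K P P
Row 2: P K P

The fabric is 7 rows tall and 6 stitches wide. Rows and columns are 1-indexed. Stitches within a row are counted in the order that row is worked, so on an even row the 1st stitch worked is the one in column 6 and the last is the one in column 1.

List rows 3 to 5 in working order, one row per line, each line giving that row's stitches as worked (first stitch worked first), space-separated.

Row 3: chart row 1, RS - tile across columns 1-6 and work as-is.
Row 4: chart row 2, WS - tiled (columns 1-6): P K P P K P; work from column 6 back to 1 with K<->P swapped.
Row 5: chart row 1, RS - tile across columns 1-6 and work as-is.

Rows as worked:
K P P K P P
K P K K P K
K P P K P P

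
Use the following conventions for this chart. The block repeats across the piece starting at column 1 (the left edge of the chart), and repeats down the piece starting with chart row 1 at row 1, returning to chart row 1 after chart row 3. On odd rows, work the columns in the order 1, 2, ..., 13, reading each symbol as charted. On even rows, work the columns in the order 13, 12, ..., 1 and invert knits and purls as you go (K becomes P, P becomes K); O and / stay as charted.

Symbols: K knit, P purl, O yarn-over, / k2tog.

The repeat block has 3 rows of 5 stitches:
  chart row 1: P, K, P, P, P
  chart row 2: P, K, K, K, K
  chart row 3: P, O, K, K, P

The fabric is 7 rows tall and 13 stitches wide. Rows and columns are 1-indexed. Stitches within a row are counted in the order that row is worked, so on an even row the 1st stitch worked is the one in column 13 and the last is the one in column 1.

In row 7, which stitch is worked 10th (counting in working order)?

Stitch:
P

Derivation:
For row 7: chart row = ((7-1) mod 3) + 1 = 1; this is a RS (odd) row.
Chart row 1 tiled across columns 1-13: P K P P P P K P P P P K P
RS row: no reversal, no swap; stitch n worked = column n.
The 10th stitch worked is P.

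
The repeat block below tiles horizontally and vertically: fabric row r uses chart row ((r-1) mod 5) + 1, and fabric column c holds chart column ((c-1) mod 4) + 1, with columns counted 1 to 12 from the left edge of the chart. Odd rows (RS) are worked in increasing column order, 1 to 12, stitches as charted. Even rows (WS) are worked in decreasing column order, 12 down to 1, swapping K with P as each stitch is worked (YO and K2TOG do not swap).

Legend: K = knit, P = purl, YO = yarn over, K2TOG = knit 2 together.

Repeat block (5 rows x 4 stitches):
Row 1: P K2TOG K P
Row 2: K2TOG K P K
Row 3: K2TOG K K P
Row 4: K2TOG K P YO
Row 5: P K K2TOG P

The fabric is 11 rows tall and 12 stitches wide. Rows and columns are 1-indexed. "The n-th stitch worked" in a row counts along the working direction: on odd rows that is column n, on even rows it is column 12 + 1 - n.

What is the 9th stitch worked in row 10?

Row 10 uses chart row ((10-1) mod 5)+1 = 5. Row 10 is even, so WS.
Chart row 5 tiled across columns 1-12: P K K2TOG P P K K2TOG P P K K2TOG P
Wrong side: read the tiled row from column 12 down to 1 and exchange K with P (leave YO, K2TOG).
Row 10 as worked: K K2TOG P K K K2TOG P K K K2TOG P K
Stitch 9 in working order -> K

Stitch:
K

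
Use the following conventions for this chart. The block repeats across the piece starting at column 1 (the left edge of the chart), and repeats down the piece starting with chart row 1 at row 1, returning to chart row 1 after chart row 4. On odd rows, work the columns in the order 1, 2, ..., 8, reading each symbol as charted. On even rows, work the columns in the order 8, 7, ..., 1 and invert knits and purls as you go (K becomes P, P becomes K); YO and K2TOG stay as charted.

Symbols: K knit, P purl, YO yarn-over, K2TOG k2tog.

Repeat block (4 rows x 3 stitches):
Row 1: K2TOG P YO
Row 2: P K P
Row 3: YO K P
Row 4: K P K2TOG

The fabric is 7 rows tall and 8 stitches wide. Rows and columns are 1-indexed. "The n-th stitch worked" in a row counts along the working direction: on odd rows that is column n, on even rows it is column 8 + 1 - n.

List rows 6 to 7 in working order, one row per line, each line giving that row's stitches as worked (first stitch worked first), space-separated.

Rows as worked:
P K K P K K P K
YO K P YO K P YO K

Derivation:
Row 6: chart row 2, WS - tiled (columns 1-8): P K P P K P P K; work from column 8 back to 1 with K<->P swapped.
Row 7: chart row 3, RS - tile across columns 1-8 and work as-is.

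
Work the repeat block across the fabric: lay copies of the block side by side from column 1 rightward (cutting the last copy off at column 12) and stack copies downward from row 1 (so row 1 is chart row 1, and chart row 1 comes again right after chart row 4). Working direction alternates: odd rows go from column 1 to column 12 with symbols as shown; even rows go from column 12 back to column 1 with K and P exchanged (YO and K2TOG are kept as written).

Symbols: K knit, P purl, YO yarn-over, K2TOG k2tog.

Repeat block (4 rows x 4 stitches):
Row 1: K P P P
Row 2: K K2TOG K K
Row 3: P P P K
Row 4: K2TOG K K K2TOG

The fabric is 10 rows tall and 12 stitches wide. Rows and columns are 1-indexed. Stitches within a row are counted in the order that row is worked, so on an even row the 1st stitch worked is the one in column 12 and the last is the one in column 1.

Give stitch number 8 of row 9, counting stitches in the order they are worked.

Result:
P

Derivation:
Row 9 uses chart row ((9-1) mod 4)+1 = 1. Row 9 is odd, so RS.
Chart row 1 tiled across columns 1-12: K P P P K P P P K P P P
Right side: take the tiled row as-is (worked left to right from column 1).
Counting 8 along the worked row gives P.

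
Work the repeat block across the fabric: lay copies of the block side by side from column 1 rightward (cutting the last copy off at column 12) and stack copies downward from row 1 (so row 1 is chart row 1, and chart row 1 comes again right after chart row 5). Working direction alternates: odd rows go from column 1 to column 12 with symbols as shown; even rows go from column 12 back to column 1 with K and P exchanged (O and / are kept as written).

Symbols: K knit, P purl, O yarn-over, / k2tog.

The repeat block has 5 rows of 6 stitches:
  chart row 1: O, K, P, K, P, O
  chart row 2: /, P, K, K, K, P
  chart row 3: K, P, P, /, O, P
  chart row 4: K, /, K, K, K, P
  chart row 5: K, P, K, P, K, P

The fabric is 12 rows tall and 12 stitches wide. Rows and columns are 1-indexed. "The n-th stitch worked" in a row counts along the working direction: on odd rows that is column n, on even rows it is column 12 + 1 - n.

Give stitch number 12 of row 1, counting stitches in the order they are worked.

Stitch:
O

Derivation:
Row 1 uses chart row ((1-1) mod 5)+1 = 1. Row 1 is odd, so RS.
Chart row 1 tiled across columns 1-12: O K P K P O O K P K P O
RS: work column 1 to column 12, symbols as charted — the tiled row is the row as worked.
Stitch 12 in working order -> O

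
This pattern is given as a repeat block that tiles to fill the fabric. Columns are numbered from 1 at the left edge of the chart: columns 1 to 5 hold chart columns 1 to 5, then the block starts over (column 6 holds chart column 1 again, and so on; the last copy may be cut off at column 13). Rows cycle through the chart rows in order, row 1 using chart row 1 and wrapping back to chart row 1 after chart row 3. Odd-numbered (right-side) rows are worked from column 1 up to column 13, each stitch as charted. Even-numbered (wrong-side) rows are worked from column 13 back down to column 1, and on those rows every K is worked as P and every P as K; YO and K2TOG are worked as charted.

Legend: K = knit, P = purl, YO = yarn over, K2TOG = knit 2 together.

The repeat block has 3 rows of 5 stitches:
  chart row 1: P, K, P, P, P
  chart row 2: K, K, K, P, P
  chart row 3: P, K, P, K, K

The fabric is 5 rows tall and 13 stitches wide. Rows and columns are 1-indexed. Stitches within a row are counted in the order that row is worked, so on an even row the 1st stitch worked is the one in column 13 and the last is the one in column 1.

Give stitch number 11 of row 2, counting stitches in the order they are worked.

== STITCH ==
P

Derivation:
For row 2: chart row = ((2-1) mod 3) + 1 = 2; this is a WS (even) row.
Chart row 2 tiled across columns 1-13: K K K P P K K K P P K K K
Wrong side: read the tiled row from column 13 down to 1 and exchange K with P (leave YO, K2TOG).
Row 2 as worked: P P P K K P P P K K P P P
Counting 11 along the worked row gives P.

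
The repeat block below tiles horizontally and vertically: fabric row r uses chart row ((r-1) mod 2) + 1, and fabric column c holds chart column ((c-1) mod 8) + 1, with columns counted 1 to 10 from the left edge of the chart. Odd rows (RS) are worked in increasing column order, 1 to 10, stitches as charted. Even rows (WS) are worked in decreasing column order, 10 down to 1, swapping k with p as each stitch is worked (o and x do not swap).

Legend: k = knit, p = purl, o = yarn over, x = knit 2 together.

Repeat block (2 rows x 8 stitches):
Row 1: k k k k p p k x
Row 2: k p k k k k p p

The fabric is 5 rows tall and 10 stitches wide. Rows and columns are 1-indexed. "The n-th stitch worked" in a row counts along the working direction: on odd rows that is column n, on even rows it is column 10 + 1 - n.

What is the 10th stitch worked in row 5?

Result:
k

Derivation:
Row 5 uses chart row ((5-1) mod 2)+1 = 1. Row 5 is odd, so RS.
Chart row 1 tiled across columns 1-10: k k k k p p k x k k
Right side: take the tiled row as-is (worked left to right from column 1).
Stitch 10 in working order -> k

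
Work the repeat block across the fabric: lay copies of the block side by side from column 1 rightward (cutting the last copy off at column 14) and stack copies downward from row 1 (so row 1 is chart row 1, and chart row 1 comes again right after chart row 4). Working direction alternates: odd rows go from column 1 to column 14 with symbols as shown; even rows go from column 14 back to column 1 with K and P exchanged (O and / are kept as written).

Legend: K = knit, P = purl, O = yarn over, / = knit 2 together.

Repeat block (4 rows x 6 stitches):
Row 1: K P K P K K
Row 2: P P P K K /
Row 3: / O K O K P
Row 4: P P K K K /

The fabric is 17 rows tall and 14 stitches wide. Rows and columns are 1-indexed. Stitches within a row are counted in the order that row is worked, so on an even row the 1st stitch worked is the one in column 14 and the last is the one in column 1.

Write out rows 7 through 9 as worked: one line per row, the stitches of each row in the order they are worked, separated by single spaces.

Row 7: chart row 3, RS - tile across columns 1-14 and work as-is.
Row 8: chart row 4, WS - tiled (columns 1-14): P P K K K / P P K K K / P P; work from column 14 back to 1 with K<->P swapped.
Row 9: chart row 1, RS - tile across columns 1-14 and work as-is.

Result:
/ O K O K P / O K O K P / O
K K / P P P K K / P P P K K
K P K P K K K P K P K K K P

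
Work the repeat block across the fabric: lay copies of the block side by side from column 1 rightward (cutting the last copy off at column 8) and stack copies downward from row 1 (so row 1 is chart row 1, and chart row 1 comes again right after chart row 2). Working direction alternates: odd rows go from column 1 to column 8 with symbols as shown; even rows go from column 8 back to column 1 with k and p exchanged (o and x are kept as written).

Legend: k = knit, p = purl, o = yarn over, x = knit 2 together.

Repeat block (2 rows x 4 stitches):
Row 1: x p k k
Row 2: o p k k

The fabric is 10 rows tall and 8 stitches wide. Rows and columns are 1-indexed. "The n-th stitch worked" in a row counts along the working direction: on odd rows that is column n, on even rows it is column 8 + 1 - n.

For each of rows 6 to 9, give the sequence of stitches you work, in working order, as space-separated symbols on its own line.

Result:
p p k o p p k o
x p k k x p k k
p p k o p p k o
x p k k x p k k

Derivation:
Row 6: chart row 2, WS - tiled (columns 1-8): o p k k o p k k; work from column 8 back to 1 with k<->p swapped.
Row 7: chart row 1, RS - tile across columns 1-8 and work as-is.
Row 8: chart row 2, WS - tiled (columns 1-8): o p k k o p k k; work from column 8 back to 1 with k<->p swapped.
Row 9: chart row 1, RS - tile across columns 1-8 and work as-is.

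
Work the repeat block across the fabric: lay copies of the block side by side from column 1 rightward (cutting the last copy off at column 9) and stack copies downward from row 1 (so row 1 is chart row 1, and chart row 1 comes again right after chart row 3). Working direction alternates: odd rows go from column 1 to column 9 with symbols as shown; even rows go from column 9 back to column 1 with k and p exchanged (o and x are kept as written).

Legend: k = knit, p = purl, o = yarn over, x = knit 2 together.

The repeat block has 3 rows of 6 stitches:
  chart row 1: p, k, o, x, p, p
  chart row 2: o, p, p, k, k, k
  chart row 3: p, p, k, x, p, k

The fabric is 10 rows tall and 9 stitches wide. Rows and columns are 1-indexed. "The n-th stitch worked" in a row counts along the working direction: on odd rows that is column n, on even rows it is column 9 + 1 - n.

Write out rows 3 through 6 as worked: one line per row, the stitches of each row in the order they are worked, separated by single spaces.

Row 3: chart row 3, RS - tile across columns 1-9 and work as-is.
Row 4: chart row 1, WS - tiled (columns 1-9): p k o x p p p k o; work from column 9 back to 1 with k<->p swapped.
Row 5: chart row 2, RS - tile across columns 1-9 and work as-is.
Row 6: chart row 3, WS - tiled (columns 1-9): p p k x p k p p k; work from column 9 back to 1 with k<->p swapped.

== ROWS AS WORKED ==
p p k x p k p p k
o p k k k x o p k
o p p k k k o p p
p k k p k x p k k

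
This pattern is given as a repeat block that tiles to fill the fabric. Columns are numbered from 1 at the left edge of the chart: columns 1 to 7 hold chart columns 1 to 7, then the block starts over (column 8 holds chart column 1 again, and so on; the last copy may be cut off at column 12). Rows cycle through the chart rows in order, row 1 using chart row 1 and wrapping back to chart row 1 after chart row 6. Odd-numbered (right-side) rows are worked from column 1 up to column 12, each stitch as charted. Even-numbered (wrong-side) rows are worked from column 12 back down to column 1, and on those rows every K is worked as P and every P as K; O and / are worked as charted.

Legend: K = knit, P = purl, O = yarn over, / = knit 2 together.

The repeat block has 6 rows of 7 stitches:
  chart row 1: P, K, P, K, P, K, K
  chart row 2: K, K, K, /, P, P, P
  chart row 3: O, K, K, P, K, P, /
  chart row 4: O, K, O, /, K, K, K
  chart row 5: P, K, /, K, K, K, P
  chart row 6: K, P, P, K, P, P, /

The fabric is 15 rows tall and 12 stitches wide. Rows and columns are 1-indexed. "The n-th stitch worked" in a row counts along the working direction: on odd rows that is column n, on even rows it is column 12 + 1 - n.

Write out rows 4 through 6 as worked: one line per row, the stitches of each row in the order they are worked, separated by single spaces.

Row 4: chart row 4, WS - tiled (columns 1-12): O K O / K K K O K O / K; work from column 12 back to 1 with K<->P swapped.
Row 5: chart row 5, RS - tile across columns 1-12 and work as-is.
Row 6: chart row 6, WS - tiled (columns 1-12): K P P K P P / K P P K P; work from column 12 back to 1 with K<->P swapped.

== ROWS AS WORKED ==
P / O P O P P P / O P O
P K / K K K P P K / K K
K P K K P / K K P K K P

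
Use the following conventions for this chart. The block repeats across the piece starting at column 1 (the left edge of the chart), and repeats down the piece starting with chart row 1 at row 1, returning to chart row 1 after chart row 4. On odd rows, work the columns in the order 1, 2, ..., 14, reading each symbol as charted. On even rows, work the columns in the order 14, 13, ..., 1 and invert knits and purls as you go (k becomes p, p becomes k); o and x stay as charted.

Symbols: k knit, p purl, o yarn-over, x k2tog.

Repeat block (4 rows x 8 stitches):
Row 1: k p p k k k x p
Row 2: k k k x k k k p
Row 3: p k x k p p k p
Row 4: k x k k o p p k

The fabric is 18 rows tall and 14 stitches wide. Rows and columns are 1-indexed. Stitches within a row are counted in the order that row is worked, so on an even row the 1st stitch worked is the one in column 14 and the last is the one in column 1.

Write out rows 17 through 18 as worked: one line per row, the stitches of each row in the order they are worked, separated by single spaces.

Row 17: chart row 1, RS - tile across columns 1-14 and work as-is.
Row 18: chart row 2, WS - tiled (columns 1-14): k k k x k k k p k k k x k k; work from column 14 back to 1 with k<->p swapped.

== ROWS AS WORKED ==
k p p k k k x p k p p k k k
p p x p p p k p p p x p p p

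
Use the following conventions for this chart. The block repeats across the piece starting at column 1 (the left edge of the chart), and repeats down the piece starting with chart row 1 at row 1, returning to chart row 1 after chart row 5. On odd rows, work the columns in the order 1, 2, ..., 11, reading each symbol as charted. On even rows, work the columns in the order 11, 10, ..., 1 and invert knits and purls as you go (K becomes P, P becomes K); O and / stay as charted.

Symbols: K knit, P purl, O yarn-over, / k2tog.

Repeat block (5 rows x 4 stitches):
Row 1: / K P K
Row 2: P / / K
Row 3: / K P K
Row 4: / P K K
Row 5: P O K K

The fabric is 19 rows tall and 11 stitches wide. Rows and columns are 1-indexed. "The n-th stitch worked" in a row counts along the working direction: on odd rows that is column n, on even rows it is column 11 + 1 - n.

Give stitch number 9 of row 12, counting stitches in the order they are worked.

Row 12: (12-1) mod 5 = 1, so use chart row 2. Even row -> WS.
Chart row 2 tiled across columns 1-11: P / / K P / / K P / /
Wrong side: read the tiled row from column 11 down to 1 and exchange K with P (leave O, /).
Row 12 as worked: / / K P / / K P / / K
Stitch 9 in working order -> /

Result:
/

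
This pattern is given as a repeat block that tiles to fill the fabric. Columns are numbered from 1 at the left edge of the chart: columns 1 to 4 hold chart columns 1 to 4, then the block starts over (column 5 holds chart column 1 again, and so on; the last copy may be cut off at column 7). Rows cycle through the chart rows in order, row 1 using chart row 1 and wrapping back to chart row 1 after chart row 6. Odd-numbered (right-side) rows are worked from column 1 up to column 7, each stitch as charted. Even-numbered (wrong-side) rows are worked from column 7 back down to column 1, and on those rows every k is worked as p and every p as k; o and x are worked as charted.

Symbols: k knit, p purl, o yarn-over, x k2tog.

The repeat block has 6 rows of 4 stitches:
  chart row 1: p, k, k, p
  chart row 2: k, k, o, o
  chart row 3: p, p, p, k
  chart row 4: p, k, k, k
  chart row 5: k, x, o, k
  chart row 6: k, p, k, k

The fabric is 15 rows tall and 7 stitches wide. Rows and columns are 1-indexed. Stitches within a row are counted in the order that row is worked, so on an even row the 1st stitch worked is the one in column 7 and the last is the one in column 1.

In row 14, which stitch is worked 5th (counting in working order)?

Row 14 uses chart row ((14-1) mod 6)+1 = 2. Row 14 is even, so WS.
Chart row 2 tiled across columns 1-7: k k o o k k o
WS row: flip the tiled sequence (start at column 7) and apply k<->p; o and x stay.
Row 14 as worked: o p p o o p p
Counting 5 along the worked row gives o.

Result:
o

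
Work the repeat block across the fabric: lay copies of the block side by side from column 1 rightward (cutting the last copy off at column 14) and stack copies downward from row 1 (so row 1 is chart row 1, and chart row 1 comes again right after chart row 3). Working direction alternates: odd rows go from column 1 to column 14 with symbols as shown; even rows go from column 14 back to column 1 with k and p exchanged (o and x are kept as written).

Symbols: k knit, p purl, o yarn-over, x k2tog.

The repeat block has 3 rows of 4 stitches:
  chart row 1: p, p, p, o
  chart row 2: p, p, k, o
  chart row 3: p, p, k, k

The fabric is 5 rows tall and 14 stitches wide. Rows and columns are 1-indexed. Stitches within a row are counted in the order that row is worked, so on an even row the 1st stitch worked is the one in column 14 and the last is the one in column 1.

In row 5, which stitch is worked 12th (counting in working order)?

Result:
o

Derivation:
Row 5 uses chart row ((5-1) mod 3)+1 = 2. Row 5 is odd, so RS.
Chart row 2 tiled across columns 1-14: p p k o p p k o p p k o p p
RS row: no reversal, no swap; stitch n worked = column n.
The 12th stitch worked is o.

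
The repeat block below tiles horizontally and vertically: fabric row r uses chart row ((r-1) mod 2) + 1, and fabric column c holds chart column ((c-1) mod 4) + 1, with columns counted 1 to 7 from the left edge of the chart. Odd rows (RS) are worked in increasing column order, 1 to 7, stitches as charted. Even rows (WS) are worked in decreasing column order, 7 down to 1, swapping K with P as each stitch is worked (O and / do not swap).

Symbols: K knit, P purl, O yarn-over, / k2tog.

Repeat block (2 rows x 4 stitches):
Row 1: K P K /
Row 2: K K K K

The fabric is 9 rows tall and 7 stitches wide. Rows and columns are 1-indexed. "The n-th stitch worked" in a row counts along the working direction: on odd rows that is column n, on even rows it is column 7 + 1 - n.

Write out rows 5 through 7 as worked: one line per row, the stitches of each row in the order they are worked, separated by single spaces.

Result:
K P K / K P K
P P P P P P P
K P K / K P K

Derivation:
Row 5: chart row 1, RS - tile across columns 1-7 and work as-is.
Row 6: chart row 2, WS - tiled (columns 1-7): K K K K K K K; work from column 7 back to 1 with K<->P swapped.
Row 7: chart row 1, RS - tile across columns 1-7 and work as-is.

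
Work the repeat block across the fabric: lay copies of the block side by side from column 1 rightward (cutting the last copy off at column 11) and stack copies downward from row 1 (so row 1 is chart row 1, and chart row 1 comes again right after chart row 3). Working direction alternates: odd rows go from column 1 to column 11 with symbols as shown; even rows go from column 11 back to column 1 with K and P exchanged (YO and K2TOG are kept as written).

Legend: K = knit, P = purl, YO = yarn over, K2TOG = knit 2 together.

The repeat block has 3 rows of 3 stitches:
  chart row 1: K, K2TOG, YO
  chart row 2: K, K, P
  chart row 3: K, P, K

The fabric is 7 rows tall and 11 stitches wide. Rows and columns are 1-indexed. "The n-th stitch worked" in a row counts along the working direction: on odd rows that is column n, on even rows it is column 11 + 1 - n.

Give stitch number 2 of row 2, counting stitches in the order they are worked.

Stitch:
P

Derivation:
For row 2: chart row = ((2-1) mod 3) + 1 = 2; this is a WS (even) row.
Chart row 2 tiled across columns 1-11: K K P K K P K K P K K
WS row: flip the tiled sequence (start at column 11) and apply K<->P; YO and K2TOG stay.
Row 2 as worked: P P K P P K P P K P P
Stitch 2 in working order -> P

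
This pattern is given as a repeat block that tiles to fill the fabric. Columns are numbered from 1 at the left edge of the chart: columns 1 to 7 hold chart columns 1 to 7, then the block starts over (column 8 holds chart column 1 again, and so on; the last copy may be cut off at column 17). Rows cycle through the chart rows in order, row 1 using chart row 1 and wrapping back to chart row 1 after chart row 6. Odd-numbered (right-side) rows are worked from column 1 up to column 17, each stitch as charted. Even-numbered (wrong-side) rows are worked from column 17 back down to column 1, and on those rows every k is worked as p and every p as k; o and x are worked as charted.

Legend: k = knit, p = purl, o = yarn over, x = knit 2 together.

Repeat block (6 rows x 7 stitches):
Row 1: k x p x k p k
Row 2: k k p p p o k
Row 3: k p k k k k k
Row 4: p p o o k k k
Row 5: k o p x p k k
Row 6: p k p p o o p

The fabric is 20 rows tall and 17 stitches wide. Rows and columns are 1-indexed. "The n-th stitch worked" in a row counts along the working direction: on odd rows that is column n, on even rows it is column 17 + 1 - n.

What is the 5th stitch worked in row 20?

Row 20: (20-1) mod 6 = 1, so use chart row 2. Even row -> WS.
Chart row 2 tiled across columns 1-17: k k p p p o k k k p p p o k k k p
WS: work from column 17 back to column 1 (reverse the tiled row), swapping k<->p (o and x unchanged).
Row 20 as worked: k p p p o k k k p p p o k k k p p
The 5th stitch worked is o.

Stitch:
o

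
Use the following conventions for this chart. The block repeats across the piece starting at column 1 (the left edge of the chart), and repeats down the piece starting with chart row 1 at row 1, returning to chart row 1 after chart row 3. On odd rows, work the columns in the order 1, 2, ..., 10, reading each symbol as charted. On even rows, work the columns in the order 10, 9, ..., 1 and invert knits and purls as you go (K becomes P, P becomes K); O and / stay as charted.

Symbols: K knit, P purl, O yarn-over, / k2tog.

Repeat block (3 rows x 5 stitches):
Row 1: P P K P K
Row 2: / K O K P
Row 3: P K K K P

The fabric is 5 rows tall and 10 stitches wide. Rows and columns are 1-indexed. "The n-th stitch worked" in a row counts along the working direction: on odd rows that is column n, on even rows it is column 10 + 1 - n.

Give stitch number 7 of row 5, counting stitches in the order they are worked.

For row 5: chart row = ((5-1) mod 3) + 1 = 2; this is a RS (odd) row.
Chart row 2 tiled across columns 1-10: / K O K P / K O K P
Right side: take the tiled row as-is (worked left to right from column 1).
The 7th stitch worked is K.

Result:
K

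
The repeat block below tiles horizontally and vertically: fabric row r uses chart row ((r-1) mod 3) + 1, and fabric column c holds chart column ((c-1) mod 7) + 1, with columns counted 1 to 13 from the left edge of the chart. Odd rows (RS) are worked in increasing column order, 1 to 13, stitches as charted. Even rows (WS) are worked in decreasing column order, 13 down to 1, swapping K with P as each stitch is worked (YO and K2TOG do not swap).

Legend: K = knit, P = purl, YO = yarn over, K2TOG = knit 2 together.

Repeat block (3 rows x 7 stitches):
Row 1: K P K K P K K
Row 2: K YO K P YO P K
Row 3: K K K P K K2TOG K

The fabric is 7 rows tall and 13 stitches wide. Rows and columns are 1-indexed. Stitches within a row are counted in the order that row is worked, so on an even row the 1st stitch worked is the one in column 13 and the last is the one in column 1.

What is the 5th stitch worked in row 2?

Stitch:
YO

Derivation:
Row 2: (2-1) mod 3 = 1, so use chart row 2. Even row -> WS.
Chart row 2 tiled across columns 1-13: K YO K P YO P K K YO K P YO P
WS: work from column 13 back to column 1 (reverse the tiled row), swapping K<->P (YO and K2TOG unchanged).
Row 2 as worked: K YO K P YO P P K YO K P YO P
Counting 5 along the worked row gives YO.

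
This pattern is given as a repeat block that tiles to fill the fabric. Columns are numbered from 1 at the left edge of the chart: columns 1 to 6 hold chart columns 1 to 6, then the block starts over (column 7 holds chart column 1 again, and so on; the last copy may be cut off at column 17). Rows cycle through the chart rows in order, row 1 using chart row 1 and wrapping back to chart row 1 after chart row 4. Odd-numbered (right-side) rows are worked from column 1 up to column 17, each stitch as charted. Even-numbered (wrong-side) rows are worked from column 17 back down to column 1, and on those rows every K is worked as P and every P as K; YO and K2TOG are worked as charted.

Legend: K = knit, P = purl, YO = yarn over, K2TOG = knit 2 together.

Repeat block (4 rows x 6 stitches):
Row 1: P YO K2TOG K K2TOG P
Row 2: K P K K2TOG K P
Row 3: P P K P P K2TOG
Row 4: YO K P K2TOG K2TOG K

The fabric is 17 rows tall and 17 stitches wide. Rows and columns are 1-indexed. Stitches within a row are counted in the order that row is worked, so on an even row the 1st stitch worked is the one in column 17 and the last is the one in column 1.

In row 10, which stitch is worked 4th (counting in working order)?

Row 10 uses chart row ((10-1) mod 4)+1 = 2. Row 10 is even, so WS.
Chart row 2 tiled across columns 1-17: K P K K2TOG K P K P K K2TOG K P K P K K2TOG K
WS: work from column 17 back to column 1 (reverse the tiled row), swapping K<->P (YO and K2TOG unchanged).
Row 10 as worked: P K2TOG P K P K P K2TOG P K P K P K2TOG P K P
Counting 4 along the worked row gives K.

== STITCH ==
K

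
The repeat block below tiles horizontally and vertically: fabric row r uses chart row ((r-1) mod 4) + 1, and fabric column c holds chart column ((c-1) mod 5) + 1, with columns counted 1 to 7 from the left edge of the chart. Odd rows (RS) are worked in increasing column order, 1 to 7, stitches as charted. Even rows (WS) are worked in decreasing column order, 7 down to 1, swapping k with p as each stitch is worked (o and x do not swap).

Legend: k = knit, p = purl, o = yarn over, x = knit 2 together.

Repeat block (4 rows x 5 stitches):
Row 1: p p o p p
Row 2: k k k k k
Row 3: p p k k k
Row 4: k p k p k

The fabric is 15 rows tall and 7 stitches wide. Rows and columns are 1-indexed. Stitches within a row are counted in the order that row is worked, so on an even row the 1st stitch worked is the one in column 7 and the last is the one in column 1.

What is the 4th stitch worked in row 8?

== STITCH ==
k

Derivation:
Row 8 uses chart row ((8-1) mod 4)+1 = 4. Row 8 is even, so WS.
Chart row 4 tiled across columns 1-7: k p k p k k p
WS row: flip the tiled sequence (start at column 7) and apply k<->p; o and x stay.
Row 8 as worked: k p p k p k p
Stitch 4 in working order -> k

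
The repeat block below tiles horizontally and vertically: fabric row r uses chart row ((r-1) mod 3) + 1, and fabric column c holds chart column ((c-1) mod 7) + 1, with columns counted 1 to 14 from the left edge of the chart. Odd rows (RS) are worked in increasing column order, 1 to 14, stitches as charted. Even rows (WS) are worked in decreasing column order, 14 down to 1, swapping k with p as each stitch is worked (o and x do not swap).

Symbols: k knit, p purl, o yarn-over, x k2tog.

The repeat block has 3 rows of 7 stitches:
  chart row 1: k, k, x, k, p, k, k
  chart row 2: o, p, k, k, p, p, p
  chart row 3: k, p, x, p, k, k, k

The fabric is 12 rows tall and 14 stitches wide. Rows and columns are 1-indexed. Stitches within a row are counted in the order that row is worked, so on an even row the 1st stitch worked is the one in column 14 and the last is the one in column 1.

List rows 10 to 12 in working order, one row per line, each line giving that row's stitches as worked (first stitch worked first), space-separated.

== ROWS AS WORKED ==
p p k p x p p p p k p x p p
o p k k p p p o p k k p p p
p p p k x k p p p p k x k p

Derivation:
Row 10: chart row 1, WS - tiled (columns 1-14): k k x k p k k k k x k p k k; work from column 14 back to 1 with k<->p swapped.
Row 11: chart row 2, RS - tile across columns 1-14 and work as-is.
Row 12: chart row 3, WS - tiled (columns 1-14): k p x p k k k k p x p k k k; work from column 14 back to 1 with k<->p swapped.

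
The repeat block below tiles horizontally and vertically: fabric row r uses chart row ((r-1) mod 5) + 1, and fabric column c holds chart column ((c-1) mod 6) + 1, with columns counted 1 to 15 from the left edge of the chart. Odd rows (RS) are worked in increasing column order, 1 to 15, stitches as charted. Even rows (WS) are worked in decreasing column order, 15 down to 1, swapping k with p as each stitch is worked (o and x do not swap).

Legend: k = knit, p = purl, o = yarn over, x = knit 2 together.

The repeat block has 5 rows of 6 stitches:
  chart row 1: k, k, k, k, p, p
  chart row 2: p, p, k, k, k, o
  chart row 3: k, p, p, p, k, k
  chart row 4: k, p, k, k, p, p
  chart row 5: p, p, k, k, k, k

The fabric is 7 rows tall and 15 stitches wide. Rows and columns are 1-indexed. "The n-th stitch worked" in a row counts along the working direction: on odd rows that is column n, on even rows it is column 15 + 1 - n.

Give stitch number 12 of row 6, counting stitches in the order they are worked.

== STITCH ==
p

Derivation:
Row 6: (6-1) mod 5 = 0, so use chart row 1. Even row -> WS.
Chart row 1 tiled across columns 1-15: k k k k p p k k k k p p k k k
Wrong side: read the tiled row from column 15 down to 1 and exchange k with p (leave o, x).
Row 6 as worked: p p p k k p p p p k k p p p p
The 12th stitch worked is p.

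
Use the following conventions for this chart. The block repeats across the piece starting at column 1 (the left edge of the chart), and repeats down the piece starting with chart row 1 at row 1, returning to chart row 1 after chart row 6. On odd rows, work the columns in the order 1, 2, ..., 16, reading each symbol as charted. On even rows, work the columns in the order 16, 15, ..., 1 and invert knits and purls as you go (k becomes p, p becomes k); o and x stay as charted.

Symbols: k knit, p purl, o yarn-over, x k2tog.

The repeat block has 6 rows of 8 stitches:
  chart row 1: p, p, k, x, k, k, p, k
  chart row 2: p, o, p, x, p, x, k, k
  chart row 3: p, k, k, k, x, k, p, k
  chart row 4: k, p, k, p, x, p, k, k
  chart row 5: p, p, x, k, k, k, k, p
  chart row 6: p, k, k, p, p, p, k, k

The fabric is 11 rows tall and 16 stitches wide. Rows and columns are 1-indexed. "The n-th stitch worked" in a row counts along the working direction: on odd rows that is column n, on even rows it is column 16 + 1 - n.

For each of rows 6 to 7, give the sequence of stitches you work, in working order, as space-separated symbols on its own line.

Result:
p p k k k p p k p p k k k p p k
p p k x k k p k p p k x k k p k

Derivation:
Row 6: chart row 6, WS - tiled (columns 1-16): p k k p p p k k p k k p p p k k; work from column 16 back to 1 with k<->p swapped.
Row 7: chart row 1, RS - tile across columns 1-16 and work as-is.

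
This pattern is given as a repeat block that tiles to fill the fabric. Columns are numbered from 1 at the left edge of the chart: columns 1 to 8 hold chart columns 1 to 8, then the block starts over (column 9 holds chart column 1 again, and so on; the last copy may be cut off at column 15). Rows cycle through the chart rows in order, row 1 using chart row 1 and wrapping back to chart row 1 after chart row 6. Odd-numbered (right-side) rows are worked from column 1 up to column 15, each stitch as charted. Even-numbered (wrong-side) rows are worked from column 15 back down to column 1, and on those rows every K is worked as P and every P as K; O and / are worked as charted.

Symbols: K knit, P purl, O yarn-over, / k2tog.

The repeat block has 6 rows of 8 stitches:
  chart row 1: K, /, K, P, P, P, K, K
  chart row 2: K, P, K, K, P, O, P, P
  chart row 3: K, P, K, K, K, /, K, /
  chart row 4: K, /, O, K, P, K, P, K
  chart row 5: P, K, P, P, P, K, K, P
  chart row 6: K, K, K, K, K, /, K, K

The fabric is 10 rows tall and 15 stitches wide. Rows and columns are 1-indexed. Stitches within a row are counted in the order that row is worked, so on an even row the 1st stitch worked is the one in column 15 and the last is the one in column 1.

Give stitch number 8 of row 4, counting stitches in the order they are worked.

Row 4: (4-1) mod 6 = 3, so use chart row 4. Even row -> WS.
Chart row 4 tiled across columns 1-15: K / O K P K P K K / O K P K P
Wrong side: read the tiled row from column 15 down to 1 and exchange K with P (leave O, /).
Row 4 as worked: K P K P O / P P K P K P O / P
Counting 8 along the worked row gives P.

Result:
P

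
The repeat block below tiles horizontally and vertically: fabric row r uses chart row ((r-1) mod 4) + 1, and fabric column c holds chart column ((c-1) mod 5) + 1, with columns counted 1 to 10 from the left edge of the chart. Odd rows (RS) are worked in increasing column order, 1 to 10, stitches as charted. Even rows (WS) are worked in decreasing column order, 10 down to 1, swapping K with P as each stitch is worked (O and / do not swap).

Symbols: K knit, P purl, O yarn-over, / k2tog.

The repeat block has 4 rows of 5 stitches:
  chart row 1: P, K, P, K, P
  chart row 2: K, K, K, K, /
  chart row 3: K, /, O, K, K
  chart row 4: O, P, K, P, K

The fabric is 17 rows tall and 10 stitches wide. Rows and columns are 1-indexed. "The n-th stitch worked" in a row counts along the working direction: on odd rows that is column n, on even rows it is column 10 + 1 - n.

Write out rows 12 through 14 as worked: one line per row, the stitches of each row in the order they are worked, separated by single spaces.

Row 12: chart row 4, WS - tiled (columns 1-10): O P K P K O P K P K; work from column 10 back to 1 with K<->P swapped.
Row 13: chart row 1, RS - tile across columns 1-10 and work as-is.
Row 14: chart row 2, WS - tiled (columns 1-10): K K K K / K K K K /; work from column 10 back to 1 with K<->P swapped.

== ROWS AS WORKED ==
P K P K O P K P K O
P K P K P P K P K P
/ P P P P / P P P P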